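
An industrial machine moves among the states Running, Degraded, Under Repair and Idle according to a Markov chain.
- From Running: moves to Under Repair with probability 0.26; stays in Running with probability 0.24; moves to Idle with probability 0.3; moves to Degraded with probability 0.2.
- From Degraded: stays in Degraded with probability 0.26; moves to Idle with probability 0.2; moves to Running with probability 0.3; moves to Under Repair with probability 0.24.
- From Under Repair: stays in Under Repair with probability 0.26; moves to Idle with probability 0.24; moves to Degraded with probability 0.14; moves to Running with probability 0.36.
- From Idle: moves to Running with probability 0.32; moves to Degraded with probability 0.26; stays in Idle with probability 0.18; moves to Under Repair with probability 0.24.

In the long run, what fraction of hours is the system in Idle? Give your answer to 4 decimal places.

Let the stationary distribution be π with π = πP and π_1 + π_2 + π_3 + π_4 = 1.
π_1 = 0.24·π_1 + 0.3·π_2 + 0.36·π_3 + 0.32·π_4
π_2 = 0.2·π_1 + 0.26·π_2 + 0.14·π_3 + 0.26·π_4
π_3 = 0.26·π_1 + 0.24·π_2 + 0.26·π_3 + 0.24·π_4
Solving with the normalization constraint gives π = (0.3017, 0.2118, 0.2511, 0.2355).
So the stationary probability of Idle is 0.2355.

0.2355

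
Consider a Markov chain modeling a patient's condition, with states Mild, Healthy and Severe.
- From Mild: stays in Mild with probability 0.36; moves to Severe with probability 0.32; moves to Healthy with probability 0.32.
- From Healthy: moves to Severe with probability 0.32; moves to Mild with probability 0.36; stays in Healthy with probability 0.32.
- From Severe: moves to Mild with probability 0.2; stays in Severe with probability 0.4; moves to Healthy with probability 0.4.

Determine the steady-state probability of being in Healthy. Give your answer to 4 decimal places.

0.3478

Let the stationary distribution be π with π = πP and π_1 + π_2 + π_3 = 1.
π_1 = 0.36·π_1 + 0.36·π_2 + 0.2·π_3
π_2 = 0.32·π_1 + 0.32·π_2 + 0.4·π_3
Solving with the normalization constraint gives π = (0.3043, 0.3478, 0.3478).
So the stationary probability of Healthy is 0.3478.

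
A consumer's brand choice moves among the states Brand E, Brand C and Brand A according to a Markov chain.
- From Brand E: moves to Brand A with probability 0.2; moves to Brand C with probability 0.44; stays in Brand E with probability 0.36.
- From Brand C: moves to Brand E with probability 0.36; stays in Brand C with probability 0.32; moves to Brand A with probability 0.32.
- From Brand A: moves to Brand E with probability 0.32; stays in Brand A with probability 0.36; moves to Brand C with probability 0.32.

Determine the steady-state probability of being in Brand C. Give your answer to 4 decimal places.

Let the stationary distribution be π with π = πP and π_1 + π_2 + π_3 = 1.
π_1 = 0.36·π_1 + 0.36·π_2 + 0.32·π_3
π_2 = 0.44·π_1 + 0.32·π_2 + 0.32·π_3
Solving with the normalization constraint gives π = (0.3484, 0.3618, 0.2898).
So the stationary probability of Brand C is 0.3618.

0.3618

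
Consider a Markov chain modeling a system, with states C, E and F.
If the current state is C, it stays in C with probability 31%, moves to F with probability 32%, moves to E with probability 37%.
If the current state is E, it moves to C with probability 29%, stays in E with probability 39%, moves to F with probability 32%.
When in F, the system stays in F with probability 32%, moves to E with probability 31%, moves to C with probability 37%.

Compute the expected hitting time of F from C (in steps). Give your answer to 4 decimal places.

Let t(s) be the expected number of steps to first reach F from state s, with t(F) = 0. Conditioning on the first step:
t(C) = 1 + 0.31·t(C) + 0.37·t(E)
t(E) = 1 + 0.29·t(C) + 0.39·t(E)
Solving: t(C) = 3.1250, t(E) = 3.1250.
Expected steps from C to F: 3.1250.

3.1250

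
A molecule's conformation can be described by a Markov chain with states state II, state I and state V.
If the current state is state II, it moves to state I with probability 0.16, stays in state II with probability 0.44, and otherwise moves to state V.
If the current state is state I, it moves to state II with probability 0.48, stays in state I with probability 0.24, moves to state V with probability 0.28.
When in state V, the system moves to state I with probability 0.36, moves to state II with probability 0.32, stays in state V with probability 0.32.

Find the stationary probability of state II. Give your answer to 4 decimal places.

Let the stationary distribution be π with π = πP and π_1 + π_2 + π_3 = 1.
π_1 = 0.44·π_1 + 0.48·π_2 + 0.32·π_3
π_2 = 0.16·π_1 + 0.24·π_2 + 0.36·π_3
Solving with the normalization constraint gives π = (0.4088, 0.2484, 0.3428).
So the stationary probability of state II is 0.4088.

0.4088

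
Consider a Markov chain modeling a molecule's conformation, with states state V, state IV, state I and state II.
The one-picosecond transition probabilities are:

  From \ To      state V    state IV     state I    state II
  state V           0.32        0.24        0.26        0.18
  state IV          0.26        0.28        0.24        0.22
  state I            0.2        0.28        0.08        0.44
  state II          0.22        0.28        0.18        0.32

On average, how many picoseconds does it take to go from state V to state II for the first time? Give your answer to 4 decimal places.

4.0567

Let t(s) be the expected number of picoseconds to first reach state II from state s, with t(state II) = 0. Conditioning on the first picosecond:
t(state V) = 1 + 0.32·t(state V) + 0.24·t(state IV) + 0.26·t(state I)
t(state IV) = 1 + 0.26·t(state V) + 0.28·t(state IV) + 0.24·t(state I)
t(state I) = 1 + 0.2·t(state V) + 0.28·t(state IV) + 0.08·t(state I)
Solving: t(state V) = 4.0567, t(state IV) = 3.9064, t(state I) = 3.1577.
Expected picoseconds from state V to state II: 4.0567.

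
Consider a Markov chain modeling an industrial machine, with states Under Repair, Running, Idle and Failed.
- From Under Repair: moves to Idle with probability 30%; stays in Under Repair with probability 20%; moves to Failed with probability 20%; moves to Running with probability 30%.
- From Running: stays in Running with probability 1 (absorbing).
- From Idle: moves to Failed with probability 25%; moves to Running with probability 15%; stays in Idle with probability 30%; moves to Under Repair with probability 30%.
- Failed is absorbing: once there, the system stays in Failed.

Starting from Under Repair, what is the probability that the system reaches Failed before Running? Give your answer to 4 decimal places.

Let h(s) be the probability of absorption at Failed starting from transient state s. Then h(Failed) = 1 and h(Running) = 0. By first-step analysis:
h(Under Repair) = 0.2·h(Under Repair) + 0.3·0 + 0.3·h(Idle) + 0.2·1
h(Idle) = 0.3·h(Under Repair) + 0.15·0 + 0.3·h(Idle) + 0.25·1
Solving: h(Under Repair) = 0.4574, h(Idle) = 0.5532.
Starting from Under Repair, the probability is 0.4574.

0.4574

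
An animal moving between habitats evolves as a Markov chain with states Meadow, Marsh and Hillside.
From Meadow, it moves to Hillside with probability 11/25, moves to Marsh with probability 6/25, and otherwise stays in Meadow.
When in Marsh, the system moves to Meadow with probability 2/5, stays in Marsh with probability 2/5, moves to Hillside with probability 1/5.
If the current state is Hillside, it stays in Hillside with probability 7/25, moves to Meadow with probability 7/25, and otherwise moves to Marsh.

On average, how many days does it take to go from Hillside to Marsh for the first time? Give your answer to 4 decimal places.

2.6201

Let t(s) be the expected number of days to first reach Marsh from state s, with t(Marsh) = 0. Conditioning on the first day:
t(Meadow) = 1 + 0.32·t(Meadow) + 0.44·t(Hillside)
t(Hillside) = 1 + 0.28·t(Meadow) + 0.28·t(Hillside)
Solving: t(Meadow) = 3.1659, t(Hillside) = 2.6201.
Expected days from Hillside to Marsh: 2.6201.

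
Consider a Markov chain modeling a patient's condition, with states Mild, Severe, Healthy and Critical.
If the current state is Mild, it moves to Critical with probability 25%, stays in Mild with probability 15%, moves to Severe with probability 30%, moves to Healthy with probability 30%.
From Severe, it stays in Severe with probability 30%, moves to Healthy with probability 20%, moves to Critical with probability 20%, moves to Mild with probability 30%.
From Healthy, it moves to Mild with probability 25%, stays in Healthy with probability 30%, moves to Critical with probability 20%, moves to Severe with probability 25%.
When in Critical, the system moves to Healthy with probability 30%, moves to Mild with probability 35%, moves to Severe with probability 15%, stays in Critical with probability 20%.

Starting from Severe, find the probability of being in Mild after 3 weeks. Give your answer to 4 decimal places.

Propagate the distribution vector 3 weeks from Severe.
After 0 weeks: (0.0000, 1.0000, 0.0000, 0.0000)
After 1 week: (0.3000, 0.3000, 0.2000, 0.2000)
After 2 weeks: (0.2550, 0.2600, 0.2700, 0.2150)
After 3 weeks: (0.2590, 0.2543, 0.2740, 0.2128)
P(in Mild after 3 weeks) = 0.2590

0.2590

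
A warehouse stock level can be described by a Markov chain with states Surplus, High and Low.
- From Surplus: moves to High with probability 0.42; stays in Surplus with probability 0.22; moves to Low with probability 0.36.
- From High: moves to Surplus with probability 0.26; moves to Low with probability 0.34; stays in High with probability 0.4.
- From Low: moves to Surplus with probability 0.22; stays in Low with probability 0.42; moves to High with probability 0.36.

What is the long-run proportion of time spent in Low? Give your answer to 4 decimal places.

Let the stationary distribution be π with π = πP and π_1 + π_2 + π_3 = 1.
π_1 = 0.22·π_1 + 0.26·π_2 + 0.22·π_3
π_2 = 0.42·π_1 + 0.4·π_2 + 0.36·π_3
Solving with the normalization constraint gives π = (0.2356, 0.3897, 0.3747).
So the stationary probability of Low is 0.3747.

0.3747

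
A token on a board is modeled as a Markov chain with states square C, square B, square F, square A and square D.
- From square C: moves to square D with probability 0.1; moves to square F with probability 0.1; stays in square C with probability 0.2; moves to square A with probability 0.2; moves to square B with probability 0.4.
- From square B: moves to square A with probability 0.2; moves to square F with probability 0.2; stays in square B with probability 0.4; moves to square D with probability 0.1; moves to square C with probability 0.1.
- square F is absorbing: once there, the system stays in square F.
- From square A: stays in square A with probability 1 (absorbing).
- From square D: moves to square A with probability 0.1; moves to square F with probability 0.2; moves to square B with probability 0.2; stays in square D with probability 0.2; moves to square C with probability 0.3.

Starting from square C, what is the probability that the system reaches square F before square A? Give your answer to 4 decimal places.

0.4408

Let h(s) be the probability of absorption at square F starting from transient state s. Then h(square F) = 1 and h(square A) = 0. By first-step analysis:
h(square C) = 0.2·h(square C) + 0.4·h(square B) + 0.1·1 + 0.2·0 + 0.1·h(square D)
h(square B) = 0.1·h(square C) + 0.4·h(square B) + 0.2·1 + 0.2·0 + 0.1·h(square D)
h(square D) = 0.3·h(square C) + 0.2·h(square B) + 0.2·1 + 0.1·0 + 0.2·h(square D)
Solving: h(square C) = 0.4408, h(square B) = 0.4967, h(square D) = 0.5395.
Starting from square C, the probability is 0.4408.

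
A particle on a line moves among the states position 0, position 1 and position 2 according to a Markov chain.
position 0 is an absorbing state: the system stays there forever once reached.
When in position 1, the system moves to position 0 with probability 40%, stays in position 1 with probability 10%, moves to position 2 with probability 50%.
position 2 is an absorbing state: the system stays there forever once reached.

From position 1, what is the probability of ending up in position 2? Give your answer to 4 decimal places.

Let h(s) be the probability of absorption at position 2 starting from transient state s. Then h(position 2) = 1 and h(position 0) = 0. By first-step analysis:
h(position 1) = 0.4·0 + 0.1·h(position 1) + 0.5·1
Solving: h(position 1) = 0.5556.
Starting from position 1, the probability is 0.5556.

0.5556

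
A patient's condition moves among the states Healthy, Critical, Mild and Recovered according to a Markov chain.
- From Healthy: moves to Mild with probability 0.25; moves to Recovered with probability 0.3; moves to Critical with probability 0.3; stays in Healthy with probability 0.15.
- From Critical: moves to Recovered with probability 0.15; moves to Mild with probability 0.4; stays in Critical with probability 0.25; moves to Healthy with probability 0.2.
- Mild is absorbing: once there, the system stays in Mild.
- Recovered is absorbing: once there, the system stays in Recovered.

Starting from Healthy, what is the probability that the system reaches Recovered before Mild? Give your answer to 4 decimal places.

Let h(s) be the probability of absorption at Recovered starting from transient state s. Then h(Recovered) = 1 and h(Mild) = 0. By first-step analysis:
h(Healthy) = 0.15·h(Healthy) + 0.3·h(Critical) + 0.25·0 + 0.3·1
h(Critical) = 0.2·h(Healthy) + 0.25·h(Critical) + 0.4·0 + 0.15·1
Solving: h(Healthy) = 0.4675, h(Critical) = 0.3247.
Starting from Healthy, the probability is 0.4675.

0.4675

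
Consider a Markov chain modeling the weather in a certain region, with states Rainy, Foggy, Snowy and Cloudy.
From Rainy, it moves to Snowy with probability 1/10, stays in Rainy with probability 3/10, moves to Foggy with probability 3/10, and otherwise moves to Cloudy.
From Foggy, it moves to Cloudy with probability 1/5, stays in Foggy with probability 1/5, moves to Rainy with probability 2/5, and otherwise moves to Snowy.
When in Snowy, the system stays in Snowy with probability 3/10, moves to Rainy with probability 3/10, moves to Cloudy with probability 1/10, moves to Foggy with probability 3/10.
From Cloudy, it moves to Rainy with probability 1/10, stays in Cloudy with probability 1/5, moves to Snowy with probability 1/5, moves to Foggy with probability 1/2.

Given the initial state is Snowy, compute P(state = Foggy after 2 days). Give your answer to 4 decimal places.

0.2900

Propagate the distribution vector 2 days from Snowy.
After 0 days: (0.0000, 0.0000, 1.0000, 0.0000)
After 1 day: (0.3000, 0.3000, 0.3000, 0.1000)
After 2 days: (0.3100, 0.2900, 0.2000, 0.2000)
P(in Foggy after 2 days) = 0.2900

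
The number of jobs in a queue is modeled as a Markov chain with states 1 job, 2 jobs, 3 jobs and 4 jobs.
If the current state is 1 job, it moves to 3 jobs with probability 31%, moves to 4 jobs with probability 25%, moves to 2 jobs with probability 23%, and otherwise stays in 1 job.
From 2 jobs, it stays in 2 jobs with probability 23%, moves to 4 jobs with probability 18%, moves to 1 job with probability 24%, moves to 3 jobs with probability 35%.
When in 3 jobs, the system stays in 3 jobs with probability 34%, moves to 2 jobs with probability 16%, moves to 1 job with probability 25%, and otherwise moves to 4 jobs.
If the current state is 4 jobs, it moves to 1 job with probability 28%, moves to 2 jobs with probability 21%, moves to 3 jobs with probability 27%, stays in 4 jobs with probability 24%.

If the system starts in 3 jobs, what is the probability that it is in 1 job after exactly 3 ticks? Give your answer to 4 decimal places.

Propagate the distribution vector 3 ticks from 3 jobs.
After 0 ticks: (0.0000, 0.0000, 1.0000, 0.0000)
After 1 tick: (0.2500, 0.1600, 0.3400, 0.2500)
After 2 ticks: (0.2459, 0.2012, 0.3166, 0.2363)
After 3 ticks: (0.2452, 0.2031, 0.3181, 0.2336)
P(in 1 job after 3 ticks) = 0.2452

0.2452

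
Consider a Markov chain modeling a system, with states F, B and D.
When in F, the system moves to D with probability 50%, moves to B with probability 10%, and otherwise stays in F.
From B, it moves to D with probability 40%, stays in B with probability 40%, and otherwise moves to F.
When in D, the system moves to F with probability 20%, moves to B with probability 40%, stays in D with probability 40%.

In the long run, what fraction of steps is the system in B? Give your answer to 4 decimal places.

0.3250

Let the stationary distribution be π with π = πP and π_1 + π_2 + π_3 = 1.
π_1 = 0.4·π_1 + 0.2·π_2 + 0.2·π_3
π_2 = 0.1·π_1 + 0.4·π_2 + 0.4·π_3
Solving with the normalization constraint gives π = (0.2500, 0.3250, 0.4250).
So the stationary probability of B is 0.3250.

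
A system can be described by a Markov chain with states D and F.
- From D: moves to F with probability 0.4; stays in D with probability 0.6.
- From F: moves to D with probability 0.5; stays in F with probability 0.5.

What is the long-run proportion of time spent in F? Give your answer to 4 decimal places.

0.4444

Let the stationary distribution be π with π = πP and π_1 + π_2 = 1.
π_1 = 0.6·π_1 + 0.5·π_2
Solving with the normalization constraint gives π = (0.5556, 0.4444).
So the stationary probability of F is 0.4444.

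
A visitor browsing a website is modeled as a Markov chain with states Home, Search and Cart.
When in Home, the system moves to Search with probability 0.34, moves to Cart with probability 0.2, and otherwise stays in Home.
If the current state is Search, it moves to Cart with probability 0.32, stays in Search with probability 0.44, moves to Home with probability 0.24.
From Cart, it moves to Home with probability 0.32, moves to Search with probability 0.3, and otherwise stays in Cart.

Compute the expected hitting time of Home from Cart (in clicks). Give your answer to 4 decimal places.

Let t(s) be the expected number of clicks to first reach Home from state s, with t(Home) = 0. Conditioning on the first click:
t(Search) = 1 + 0.44·t(Search) + 0.32·t(Cart)
t(Cart) = 1 + 0.3·t(Search) + 0.38·t(Cart)
Solving: t(Search) = 3.7420, t(Cart) = 3.4236.
Expected clicks from Cart to Home: 3.4236.

3.4236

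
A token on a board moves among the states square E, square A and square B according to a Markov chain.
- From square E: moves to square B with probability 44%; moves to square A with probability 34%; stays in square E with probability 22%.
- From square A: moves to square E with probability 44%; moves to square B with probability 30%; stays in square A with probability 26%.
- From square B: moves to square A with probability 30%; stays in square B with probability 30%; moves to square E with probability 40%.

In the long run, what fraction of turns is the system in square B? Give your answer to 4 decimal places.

Let the stationary distribution be π with π = πP and π_1 + π_2 + π_3 = 1.
π_1 = 0.22·π_1 + 0.44·π_2 + 0.4·π_3
π_2 = 0.34·π_1 + 0.26·π_2 + 0.3·π_3
Solving with the normalization constraint gives π = (0.3492, 0.3019, 0.3489).
So the stationary probability of square B is 0.3489.

0.3489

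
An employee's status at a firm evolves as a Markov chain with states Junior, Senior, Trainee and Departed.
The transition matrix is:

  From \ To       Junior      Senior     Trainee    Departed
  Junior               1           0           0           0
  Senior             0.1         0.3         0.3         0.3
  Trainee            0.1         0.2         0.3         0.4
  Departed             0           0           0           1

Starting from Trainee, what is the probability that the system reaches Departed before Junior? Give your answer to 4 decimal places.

0.7907

Let h(s) be the probability of absorption at Departed starting from transient state s. Then h(Departed) = 1 and h(Junior) = 0. By first-step analysis:
h(Senior) = 0.1·0 + 0.3·h(Senior) + 0.3·h(Trainee) + 0.3·1
h(Trainee) = 0.1·0 + 0.2·h(Senior) + 0.3·h(Trainee) + 0.4·1
Solving: h(Senior) = 0.7674, h(Trainee) = 0.7907.
Starting from Trainee, the probability is 0.7907.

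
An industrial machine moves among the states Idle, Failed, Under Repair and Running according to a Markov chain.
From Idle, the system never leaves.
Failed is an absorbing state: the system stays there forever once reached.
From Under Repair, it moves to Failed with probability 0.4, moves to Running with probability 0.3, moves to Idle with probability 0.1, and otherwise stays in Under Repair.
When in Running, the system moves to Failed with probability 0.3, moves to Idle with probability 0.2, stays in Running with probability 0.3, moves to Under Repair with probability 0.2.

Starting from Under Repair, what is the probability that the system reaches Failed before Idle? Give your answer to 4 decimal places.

Let h(s) be the probability of absorption at Failed starting from transient state s. Then h(Failed) = 1 and h(Idle) = 0. By first-step analysis:
h(Under Repair) = 0.1·0 + 0.4·1 + 0.2·h(Under Repair) + 0.3·h(Running)
h(Running) = 0.2·0 + 0.3·1 + 0.2·h(Under Repair) + 0.3·h(Running)
Solving: h(Under Repair) = 0.7400, h(Running) = 0.6400.
Starting from Under Repair, the probability is 0.7400.

0.7400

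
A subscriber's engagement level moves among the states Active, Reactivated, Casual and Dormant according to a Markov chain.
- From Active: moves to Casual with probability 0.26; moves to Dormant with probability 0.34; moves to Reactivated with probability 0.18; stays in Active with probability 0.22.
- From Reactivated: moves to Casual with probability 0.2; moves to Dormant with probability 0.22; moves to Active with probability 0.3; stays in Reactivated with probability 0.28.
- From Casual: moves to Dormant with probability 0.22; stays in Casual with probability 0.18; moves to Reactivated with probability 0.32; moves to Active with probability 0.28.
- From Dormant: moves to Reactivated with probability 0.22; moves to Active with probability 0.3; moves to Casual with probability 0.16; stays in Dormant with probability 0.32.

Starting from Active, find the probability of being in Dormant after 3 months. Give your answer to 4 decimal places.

0.2813

Propagate the distribution vector 3 months from Active.
After 0 months: (1.0000, 0.0000, 0.0000, 0.0000)
After 1 month: (0.2200, 0.1800, 0.2600, 0.3400)
After 2 months: (0.2772, 0.2480, 0.1944, 0.2804)
After 3 months: (0.2739, 0.2432, 0.2015, 0.2813)
P(in Dormant after 3 months) = 0.2813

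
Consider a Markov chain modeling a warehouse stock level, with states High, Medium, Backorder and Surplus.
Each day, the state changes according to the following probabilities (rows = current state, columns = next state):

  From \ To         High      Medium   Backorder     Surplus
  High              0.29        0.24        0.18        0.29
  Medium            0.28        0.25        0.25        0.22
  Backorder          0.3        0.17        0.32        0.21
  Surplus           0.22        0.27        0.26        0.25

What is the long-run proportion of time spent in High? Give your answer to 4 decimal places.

0.2731

Let the stationary distribution be π with π = πP and π_1 + π_2 + π_3 + π_4 = 1.
π_1 = 0.29·π_1 + 0.28·π_2 + 0.3·π_3 + 0.22·π_4
π_2 = 0.24·π_1 + 0.25·π_2 + 0.17·π_3 + 0.27·π_4
π_3 = 0.18·π_1 + 0.25·π_2 + 0.32·π_3 + 0.26·π_4
Solving with the normalization constraint gives π = (0.2731, 0.2321, 0.2509, 0.2439).
So the stationary probability of High is 0.2731.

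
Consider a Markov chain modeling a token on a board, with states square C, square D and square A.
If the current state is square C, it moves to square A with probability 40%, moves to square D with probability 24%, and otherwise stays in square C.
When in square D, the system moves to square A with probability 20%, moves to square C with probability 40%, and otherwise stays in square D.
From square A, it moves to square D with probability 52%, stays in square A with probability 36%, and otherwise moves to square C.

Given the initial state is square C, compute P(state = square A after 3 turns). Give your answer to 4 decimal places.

Propagate the distribution vector 3 turns from square C.
After 0 turns: (1.0000, 0.0000, 0.0000)
After 1 turn: (0.3600, 0.2400, 0.4000)
After 2 turns: (0.2736, 0.3904, 0.3360)
After 3 turns: (0.2950, 0.3965, 0.3085)
P(in square A after 3 turns) = 0.3085

0.3085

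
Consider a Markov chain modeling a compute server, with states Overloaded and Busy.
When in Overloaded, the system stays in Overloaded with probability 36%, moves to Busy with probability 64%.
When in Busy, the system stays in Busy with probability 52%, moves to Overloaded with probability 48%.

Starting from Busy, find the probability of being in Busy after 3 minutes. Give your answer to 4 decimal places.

Propagate the distribution vector 3 minutes from Busy.
After 0 minutes: (0.0000, 1.0000)
After 1 minute: (0.4800, 0.5200)
After 2 minutes: (0.4224, 0.5776)
After 3 minutes: (0.4293, 0.5707)
P(in Busy after 3 minutes) = 0.5707

0.5707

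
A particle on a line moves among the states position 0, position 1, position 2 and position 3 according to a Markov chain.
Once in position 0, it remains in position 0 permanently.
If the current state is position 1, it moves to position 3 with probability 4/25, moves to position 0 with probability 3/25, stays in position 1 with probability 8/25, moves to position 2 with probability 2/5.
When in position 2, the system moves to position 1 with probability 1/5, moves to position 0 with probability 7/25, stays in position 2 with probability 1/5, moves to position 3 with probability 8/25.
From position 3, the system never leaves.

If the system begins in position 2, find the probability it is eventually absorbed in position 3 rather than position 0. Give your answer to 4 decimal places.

0.5379

Let h(s) be the probability of absorption at position 3 starting from transient state s. Then h(position 3) = 1 and h(position 0) = 0. By first-step analysis:
h(position 1) = 0.12·0 + 0.32·h(position 1) + 0.4·h(position 2) + 0.16·1
h(position 2) = 0.28·0 + 0.2·h(position 1) + 0.2·h(position 2) + 0.32·1
Solving: h(position 1) = 0.5517, h(position 2) = 0.5379.
Starting from position 2, the probability is 0.5379.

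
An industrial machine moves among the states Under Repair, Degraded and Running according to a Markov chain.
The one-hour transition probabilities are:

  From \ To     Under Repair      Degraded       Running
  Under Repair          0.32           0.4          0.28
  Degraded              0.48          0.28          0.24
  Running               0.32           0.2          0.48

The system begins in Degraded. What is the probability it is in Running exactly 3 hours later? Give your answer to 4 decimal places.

Propagate the distribution vector 3 hours from Degraded.
After 0 hours: (0.0000, 1.0000, 0.0000)
After 1 hour: (0.4800, 0.2800, 0.2400)
After 2 hours: (0.3648, 0.3184, 0.3168)
After 3 hours: (0.3709, 0.2984, 0.3306)
P(in Running after 3 hours) = 0.3306

0.3306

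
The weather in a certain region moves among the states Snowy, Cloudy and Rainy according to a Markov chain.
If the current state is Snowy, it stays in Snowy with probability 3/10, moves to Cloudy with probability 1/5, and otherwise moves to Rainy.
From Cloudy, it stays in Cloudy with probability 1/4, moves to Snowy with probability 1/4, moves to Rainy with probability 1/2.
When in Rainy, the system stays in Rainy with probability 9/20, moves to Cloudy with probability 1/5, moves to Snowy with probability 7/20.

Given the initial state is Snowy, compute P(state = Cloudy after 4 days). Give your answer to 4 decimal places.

Propagate the distribution vector 4 days from Snowy.
After 0 days: (1.0000, 0.0000, 0.0000)
After 1 day: (0.3000, 0.2000, 0.5000)
After 2 days: (0.3150, 0.2100, 0.4750)
After 3 days: (0.3133, 0.2105, 0.4763)
After 4 days: (0.3133, 0.2105, 0.4762)
P(in Cloudy after 4 days) = 0.2105

0.2105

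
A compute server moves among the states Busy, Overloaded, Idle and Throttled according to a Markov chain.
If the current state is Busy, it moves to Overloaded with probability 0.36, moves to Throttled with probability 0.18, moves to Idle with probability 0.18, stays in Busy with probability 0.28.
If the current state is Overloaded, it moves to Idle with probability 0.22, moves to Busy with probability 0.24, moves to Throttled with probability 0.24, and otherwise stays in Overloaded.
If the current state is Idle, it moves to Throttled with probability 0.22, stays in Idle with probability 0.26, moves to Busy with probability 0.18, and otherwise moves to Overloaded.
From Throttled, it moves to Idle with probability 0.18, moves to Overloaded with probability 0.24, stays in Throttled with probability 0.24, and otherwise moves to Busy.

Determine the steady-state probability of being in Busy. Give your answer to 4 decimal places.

Let the stationary distribution be π with π = πP and π_1 + π_2 + π_3 + π_4 = 1.
π_1 = 0.28·π_1 + 0.24·π_2 + 0.18·π_3 + 0.34·π_4
π_2 = 0.36·π_1 + 0.3·π_2 + 0.34·π_3 + 0.24·π_4
π_3 = 0.18·π_1 + 0.22·π_2 + 0.26·π_3 + 0.18·π_4
Solving with the normalization constraint gives π = (0.2599, 0.3107, 0.2092, 0.2202).
So the stationary probability of Busy is 0.2599.

0.2599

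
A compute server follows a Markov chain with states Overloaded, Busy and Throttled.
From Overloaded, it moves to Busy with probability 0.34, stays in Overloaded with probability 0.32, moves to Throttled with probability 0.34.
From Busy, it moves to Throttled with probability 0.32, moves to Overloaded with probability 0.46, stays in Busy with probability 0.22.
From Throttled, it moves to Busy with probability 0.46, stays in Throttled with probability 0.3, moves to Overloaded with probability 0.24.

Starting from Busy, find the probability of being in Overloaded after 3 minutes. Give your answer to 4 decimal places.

0.3435

Propagate the distribution vector 3 minutes from Busy.
After 0 minutes: (0.0000, 1.0000, 0.0000)
After 1 minute: (0.4600, 0.2200, 0.3200)
After 2 minutes: (0.3252, 0.3520, 0.3228)
After 3 minutes: (0.3435, 0.3365, 0.3200)
P(in Overloaded after 3 minutes) = 0.3435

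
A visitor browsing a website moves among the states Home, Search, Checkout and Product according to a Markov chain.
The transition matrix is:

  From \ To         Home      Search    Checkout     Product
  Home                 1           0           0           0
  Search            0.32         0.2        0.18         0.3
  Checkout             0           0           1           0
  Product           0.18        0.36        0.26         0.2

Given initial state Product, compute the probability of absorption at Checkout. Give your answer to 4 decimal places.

Let h(s) be the probability of absorption at Checkout starting from transient state s. Then h(Checkout) = 1 and h(Home) = 0. By first-step analysis:
h(Search) = 0.32·0 + 0.2·h(Search) + 0.18·1 + 0.3·h(Product)
h(Product) = 0.18·0 + 0.36·h(Search) + 0.26·1 + 0.2·h(Product)
Solving: h(Search) = 0.4173, h(Product) = 0.5128.
Starting from Product, the probability is 0.5128.

0.5128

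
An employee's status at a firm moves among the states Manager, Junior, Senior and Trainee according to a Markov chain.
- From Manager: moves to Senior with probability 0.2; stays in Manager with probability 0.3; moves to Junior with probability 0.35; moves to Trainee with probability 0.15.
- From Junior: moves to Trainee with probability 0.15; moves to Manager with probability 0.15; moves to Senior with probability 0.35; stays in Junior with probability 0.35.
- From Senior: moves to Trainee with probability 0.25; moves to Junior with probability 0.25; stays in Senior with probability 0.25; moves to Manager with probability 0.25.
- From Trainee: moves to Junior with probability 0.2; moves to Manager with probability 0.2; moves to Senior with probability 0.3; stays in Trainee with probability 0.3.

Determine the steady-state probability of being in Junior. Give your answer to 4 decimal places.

0.2908

Let the stationary distribution be π with π = πP and π_1 + π_2 + π_3 + π_4 = 1.
π_1 = 0.3·π_1 + 0.15·π_2 + 0.25·π_3 + 0.2·π_4
π_2 = 0.35·π_1 + 0.35·π_2 + 0.25·π_3 + 0.2·π_4
π_3 = 0.2·π_1 + 0.35·π_2 + 0.25·π_3 + 0.3·π_4
Solving with the normalization constraint gives π = (0.2215, 0.2908, 0.2785, 0.2092).
So the stationary probability of Junior is 0.2908.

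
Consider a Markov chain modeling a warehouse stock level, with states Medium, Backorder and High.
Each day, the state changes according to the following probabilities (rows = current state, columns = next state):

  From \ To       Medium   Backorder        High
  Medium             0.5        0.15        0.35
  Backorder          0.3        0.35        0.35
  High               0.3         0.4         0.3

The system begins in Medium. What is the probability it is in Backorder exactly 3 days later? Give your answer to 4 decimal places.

Propagate the distribution vector 3 days from Medium.
After 0 days: (1.0000, 0.0000, 0.0000)
After 1 day: (0.5000, 0.1500, 0.3500)
After 2 days: (0.4000, 0.2675, 0.3325)
After 3 days: (0.3800, 0.2866, 0.3334)
P(in Backorder after 3 days) = 0.2866

0.2866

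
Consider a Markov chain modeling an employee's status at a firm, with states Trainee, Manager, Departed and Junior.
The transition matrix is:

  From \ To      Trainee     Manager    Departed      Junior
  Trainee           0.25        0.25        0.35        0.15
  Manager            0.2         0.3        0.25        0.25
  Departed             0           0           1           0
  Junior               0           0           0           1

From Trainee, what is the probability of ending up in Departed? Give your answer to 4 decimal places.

0.6474

Let h(s) be the probability of absorption at Departed starting from transient state s. Then h(Departed) = 1 and h(Junior) = 0. By first-step analysis:
h(Trainee) = 0.25·h(Trainee) + 0.25·h(Manager) + 0.35·1 + 0.15·0
h(Manager) = 0.2·h(Trainee) + 0.3·h(Manager) + 0.25·1 + 0.25·0
Solving: h(Trainee) = 0.6474, h(Manager) = 0.5421.
Starting from Trainee, the probability is 0.6474.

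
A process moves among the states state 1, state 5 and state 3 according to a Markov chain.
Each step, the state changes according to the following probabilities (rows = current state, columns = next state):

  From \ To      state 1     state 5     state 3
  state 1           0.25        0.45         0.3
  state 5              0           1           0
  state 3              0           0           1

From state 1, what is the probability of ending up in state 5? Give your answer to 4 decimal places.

0.6000

Let h(s) be the probability of absorption at state 5 starting from transient state s. Then h(state 5) = 1 and h(state 3) = 0. By first-step analysis:
h(state 1) = 0.25·h(state 1) + 0.45·1 + 0.3·0
Solving: h(state 1) = 0.6000.
Starting from state 1, the probability is 0.6000.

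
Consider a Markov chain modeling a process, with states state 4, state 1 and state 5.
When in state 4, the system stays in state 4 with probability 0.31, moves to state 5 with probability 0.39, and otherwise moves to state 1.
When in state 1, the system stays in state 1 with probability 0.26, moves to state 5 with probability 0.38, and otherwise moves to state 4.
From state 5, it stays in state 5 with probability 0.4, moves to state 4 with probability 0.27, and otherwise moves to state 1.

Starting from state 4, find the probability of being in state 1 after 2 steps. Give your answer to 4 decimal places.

Sum over the intermediate state after 1 step:
P = P(state 4→state 4)·P(state 4→state 1) + P(state 4→state 1)·P(state 1→state 1) + P(state 4→state 5)·P(state 5→state 1)
  = 0.31×0.3 + 0.3×0.26 + 0.39×0.33
  = 0.0930 + 0.0780 + 0.1287 = 0.2997

0.2997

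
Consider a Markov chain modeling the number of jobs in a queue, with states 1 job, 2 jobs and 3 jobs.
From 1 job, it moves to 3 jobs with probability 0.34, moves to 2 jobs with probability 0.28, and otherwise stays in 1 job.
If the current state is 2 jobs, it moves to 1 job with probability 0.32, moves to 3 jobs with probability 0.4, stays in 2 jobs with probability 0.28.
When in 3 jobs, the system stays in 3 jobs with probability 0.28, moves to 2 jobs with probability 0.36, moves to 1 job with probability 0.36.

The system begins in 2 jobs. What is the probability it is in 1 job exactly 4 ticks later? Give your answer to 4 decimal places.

Propagate the distribution vector 4 ticks from 2 jobs.
After 0 ticks: (0.0000, 1.0000, 0.0000)
After 1 tick: (0.3200, 0.2800, 0.4000)
After 2 ticks: (0.3552, 0.3120, 0.3328)
After 3 ticks: (0.3546, 0.3066, 0.3388)
After 4 ticks: (0.3548, 0.3071, 0.3381)
P(in 1 job after 4 ticks) = 0.3548

0.3548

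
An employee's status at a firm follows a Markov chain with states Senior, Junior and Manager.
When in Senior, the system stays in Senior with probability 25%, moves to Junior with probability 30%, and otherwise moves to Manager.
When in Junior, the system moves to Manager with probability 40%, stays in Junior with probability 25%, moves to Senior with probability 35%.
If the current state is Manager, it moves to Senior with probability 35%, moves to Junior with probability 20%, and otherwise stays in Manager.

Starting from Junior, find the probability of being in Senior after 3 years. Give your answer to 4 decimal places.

Propagate the distribution vector 3 years from Junior.
After 0 years: (0.0000, 1.0000, 0.0000)
After 1 year: (0.3500, 0.2500, 0.4000)
After 2 years: (0.3150, 0.2475, 0.4375)
After 3 years: (0.3185, 0.2439, 0.4376)
P(in Senior after 3 years) = 0.3185

0.3185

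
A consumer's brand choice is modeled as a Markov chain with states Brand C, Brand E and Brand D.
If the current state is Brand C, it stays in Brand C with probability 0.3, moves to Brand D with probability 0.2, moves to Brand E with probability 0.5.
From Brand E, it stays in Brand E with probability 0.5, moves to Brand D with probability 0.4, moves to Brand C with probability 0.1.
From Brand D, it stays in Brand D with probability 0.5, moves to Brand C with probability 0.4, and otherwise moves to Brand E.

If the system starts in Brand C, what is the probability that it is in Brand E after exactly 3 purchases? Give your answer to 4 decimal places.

0.3560

Propagate the distribution vector 3 purchases from Brand C.
After 0 purchases: (1.0000, 0.0000, 0.0000)
After 1 purchase: (0.3000, 0.5000, 0.2000)
After 2 purchases: (0.2200, 0.4200, 0.3600)
After 3 purchases: (0.2520, 0.3560, 0.3920)
P(in Brand E after 3 purchases) = 0.3560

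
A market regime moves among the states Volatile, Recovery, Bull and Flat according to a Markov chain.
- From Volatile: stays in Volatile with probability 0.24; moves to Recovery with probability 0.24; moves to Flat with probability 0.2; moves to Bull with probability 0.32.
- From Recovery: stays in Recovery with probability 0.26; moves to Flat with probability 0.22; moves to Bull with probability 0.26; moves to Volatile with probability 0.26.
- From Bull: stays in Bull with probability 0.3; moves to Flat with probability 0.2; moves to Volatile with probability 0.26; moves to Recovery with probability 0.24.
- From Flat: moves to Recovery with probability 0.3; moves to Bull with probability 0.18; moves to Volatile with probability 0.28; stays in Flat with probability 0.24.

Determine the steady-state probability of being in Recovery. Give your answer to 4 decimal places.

0.2580

Let the stationary distribution be π with π = πP and π_1 + π_2 + π_3 + π_4 = 1.
π_1 = 0.24·π_1 + 0.26·π_2 + 0.26·π_3 + 0.28·π_4
π_2 = 0.24·π_1 + 0.26·π_2 + 0.24·π_3 + 0.3·π_4
π_3 = 0.32·π_1 + 0.26·π_2 + 0.3·π_3 + 0.18·π_4
Solving with the normalization constraint gives π = (0.2591, 0.2580, 0.2692, 0.2137).
So the stationary probability of Recovery is 0.2580.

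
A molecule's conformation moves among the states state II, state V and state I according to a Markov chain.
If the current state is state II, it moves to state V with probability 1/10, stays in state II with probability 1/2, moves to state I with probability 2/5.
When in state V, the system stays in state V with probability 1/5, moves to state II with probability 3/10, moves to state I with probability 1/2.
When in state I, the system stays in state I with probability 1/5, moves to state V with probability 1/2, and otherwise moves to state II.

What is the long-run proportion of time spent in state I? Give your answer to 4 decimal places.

0.3558

Let the stationary distribution be π with π = πP and π_1 + π_2 + π_3 = 1.
π_1 = 0.5·π_1 + 0.3·π_2 + 0.3·π_3
π_2 = 0.1·π_1 + 0.2·π_2 + 0.5·π_3
Solving with the normalization constraint gives π = (0.3750, 0.2692, 0.3558).
So the stationary probability of state I is 0.3558.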